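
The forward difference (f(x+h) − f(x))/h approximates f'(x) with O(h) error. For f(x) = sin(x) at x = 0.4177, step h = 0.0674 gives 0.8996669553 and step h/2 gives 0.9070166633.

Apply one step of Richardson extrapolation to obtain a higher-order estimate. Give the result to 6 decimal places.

Error is O(h^1); halving h shrinks it by 2^1 = 2.
2 × 0.9070166633 = 1.8140333266; 1.8140333266 − 0.8996669553 = 0.9143663713
Divide by 2^1 − 1 = 1.
So the Richardson estimate is 0.9143663713.
Shift from A(h/2): +0.0073497080.

0.914366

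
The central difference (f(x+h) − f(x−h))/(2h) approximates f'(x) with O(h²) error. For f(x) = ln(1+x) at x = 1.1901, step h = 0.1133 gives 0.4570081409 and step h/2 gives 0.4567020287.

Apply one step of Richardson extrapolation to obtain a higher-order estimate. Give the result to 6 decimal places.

0.456600

r = 2: numerator weight 4, denominator 3.
Numerator 4·A(h/2) − A(h) = 4·0.4567020287 − 0.4570081409 = 1.3697999739
Divide by 2^2 − 1 = 3.
Result: 0.4565999913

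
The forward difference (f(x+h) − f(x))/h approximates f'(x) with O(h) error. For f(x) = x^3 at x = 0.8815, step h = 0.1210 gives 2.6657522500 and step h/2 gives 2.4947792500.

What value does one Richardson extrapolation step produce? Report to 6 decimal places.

Order 1 gives 2^r = 2 and 2^r − 1 = 1.
Weighted: 4.9895585000 − 2.6657522500 = 2.3238062500
Extrapolated: 2.3238062500 / 1 = 2.3238062500

2.323806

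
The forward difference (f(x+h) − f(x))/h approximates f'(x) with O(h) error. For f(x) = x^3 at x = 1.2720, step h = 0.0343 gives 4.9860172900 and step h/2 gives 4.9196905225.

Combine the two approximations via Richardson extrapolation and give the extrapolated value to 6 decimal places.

r = 1: numerator weight 2, denominator 1.
2×4.9196905225 = 9.8393810450; subtract 4.9860172900 → 4.8533637550
Denominator 2 − 1 = 1.
Extrapolated: 4.8533637550 / 1 = 4.8533637550
Correction |R − A(h/2)| = 6.633e-02; gap |A(h/2) − A(h)| = 6.633e-02.

4.853364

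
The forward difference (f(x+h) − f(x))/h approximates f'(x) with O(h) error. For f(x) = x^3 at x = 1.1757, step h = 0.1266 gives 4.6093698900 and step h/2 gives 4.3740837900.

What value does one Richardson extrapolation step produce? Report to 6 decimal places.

4.138798

Method order is 1; weight 2^1 = 2.
2^1*A(h/2) = 8.7481675800; minus A(h) gives 4.1387976900.
Divide by 2^1 − 1 = 1.
(2*4.3740837900 − 4.6093698900)/(2 − 1) = 4.1387976900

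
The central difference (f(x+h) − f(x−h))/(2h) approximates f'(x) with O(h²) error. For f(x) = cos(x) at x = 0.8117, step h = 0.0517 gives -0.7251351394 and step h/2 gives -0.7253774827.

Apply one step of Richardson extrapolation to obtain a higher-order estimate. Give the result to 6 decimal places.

-0.725458

Order 2 gives 2^r = 4 and 2^r − 1 = 3.
4·(-0.7253774827) = -2.9015099308; (-2.9015099308) − (-0.7251351394) = -2.1763747914
Denominator 4 − 1 = 3.
Extrapolated: (-2.1763747914) / 3 = -0.7254582638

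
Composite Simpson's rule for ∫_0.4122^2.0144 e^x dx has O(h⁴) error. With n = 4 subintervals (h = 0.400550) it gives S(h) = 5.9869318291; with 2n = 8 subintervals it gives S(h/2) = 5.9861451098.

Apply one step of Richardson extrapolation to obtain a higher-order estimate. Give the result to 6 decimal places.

5.986093

r = 4, so 2^r = 16.
Numerator 16×A(h/2) − A(h) = 16×5.9861451098 − 5.9869318291 = 89.7913899277
89.7913899277 ÷ 15 = 5.9860926618
Gap between inputs: 7.867e-04; correction applied: −0.0000524480.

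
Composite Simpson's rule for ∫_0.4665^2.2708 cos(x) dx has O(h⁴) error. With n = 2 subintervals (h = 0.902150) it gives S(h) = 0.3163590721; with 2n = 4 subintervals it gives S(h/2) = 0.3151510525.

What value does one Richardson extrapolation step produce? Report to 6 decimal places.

With r = 4 the leading error scales as h^4, so the weight is 2^4 = 16.
16*0.3151510525 = 5.0424168400; 5.0424168400 − 0.3163590721 = 4.7260577679
Divide by 2^4 − 1 = 15.
So the Richardson estimate is 0.3150705179.

0.315071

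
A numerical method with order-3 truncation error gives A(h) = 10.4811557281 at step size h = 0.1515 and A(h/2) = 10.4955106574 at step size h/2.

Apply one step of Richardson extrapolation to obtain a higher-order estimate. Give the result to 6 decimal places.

10.497561

The method has order 3: 2^3 = 8.
Difference of the inputs: 10.4955106574 − 10.4811557281 = 0.0143549293
Divide by 2^3 − 1 = 7: 0.0143549293/7 = 0.0020507042
R = 10.4955106574 + 0.0020507042 = 10.4975613616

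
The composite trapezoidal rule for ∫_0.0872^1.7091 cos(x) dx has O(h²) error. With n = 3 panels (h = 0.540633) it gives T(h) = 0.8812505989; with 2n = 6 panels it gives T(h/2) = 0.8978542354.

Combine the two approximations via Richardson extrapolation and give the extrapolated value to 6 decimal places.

r = 2, so 2^r = 4.
4·0.8978542354 − 0.8812505989 = 2.7101663427
Extrapolated: 2.7101663427 / 3 = 0.9033887809
Correction |R − A(h/2)| = 5.535e-03; gap |A(h/2) − A(h)| = 1.660e-02.

0.903389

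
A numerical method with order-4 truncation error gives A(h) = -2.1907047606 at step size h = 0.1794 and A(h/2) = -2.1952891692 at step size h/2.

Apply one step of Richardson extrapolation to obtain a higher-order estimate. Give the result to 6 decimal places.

-2.195595

The method has order 4: 2^4 = 16.
Numerator 16·A(h/2) − A(h) = 16·(-2.1952891692) − (-2.1907047606) = -32.9339219466
(16·(-2.1952891692) − (-2.1907047606))/(16 − 1) = -2.1955947964
Gap between inputs: 4.584e-03; correction applied: −0.0003056272.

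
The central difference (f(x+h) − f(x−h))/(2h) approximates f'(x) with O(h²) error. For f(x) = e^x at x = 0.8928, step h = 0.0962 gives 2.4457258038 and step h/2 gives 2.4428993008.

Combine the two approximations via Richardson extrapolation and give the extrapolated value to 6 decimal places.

r = 2, so 2^r = 4.
4×2.4428993008 = 9.7715972032; 9.7715972032 − 2.4457258038 = 7.3258713994
Extrapolated: 7.3258713994 / 3 = 2.4419571331

2.441957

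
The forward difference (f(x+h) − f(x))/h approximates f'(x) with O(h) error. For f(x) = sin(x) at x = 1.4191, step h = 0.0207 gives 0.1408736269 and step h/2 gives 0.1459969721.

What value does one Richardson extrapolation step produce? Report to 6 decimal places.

Method order is 1; weight 2^1 = 2.
Difference of the inputs: 0.1459969721 − 0.1408736269 = 0.0051233452
Correction (A(h/2) − A(h))/(2 − 1) = 0.0051233452/1 = 0.0051233452
R = A(h/2) + (A(h/2) − A(h))/1 = 0.1459969721 + 0.0051233452 = 0.1511203173

0.151120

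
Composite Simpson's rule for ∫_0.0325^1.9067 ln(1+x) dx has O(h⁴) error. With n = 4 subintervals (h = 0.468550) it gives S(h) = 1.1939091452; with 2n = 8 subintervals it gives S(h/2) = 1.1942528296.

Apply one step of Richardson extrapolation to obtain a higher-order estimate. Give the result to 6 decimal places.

1.194276

Order 4 gives 2^r = 16 and 2^r − 1 = 15.
16*1.1942528296 − 1.1939091452 = 17.9141361284
Denominator 16 − 1 = 15.
R = 17.9141361284/15 = 1.1942757419
Shift from A(h/2): +0.0000229123.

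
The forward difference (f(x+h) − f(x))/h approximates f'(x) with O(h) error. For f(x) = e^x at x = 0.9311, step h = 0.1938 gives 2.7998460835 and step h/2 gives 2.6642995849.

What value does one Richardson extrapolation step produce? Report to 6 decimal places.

2.528753

The method has order 1: 2^1 = 2.
2·2.6642995849 − 2.7998460835 = 2.5287530863
Divide by 2^1 − 1 = 1.
2.5287530863 ÷ 1 = 2.5287530863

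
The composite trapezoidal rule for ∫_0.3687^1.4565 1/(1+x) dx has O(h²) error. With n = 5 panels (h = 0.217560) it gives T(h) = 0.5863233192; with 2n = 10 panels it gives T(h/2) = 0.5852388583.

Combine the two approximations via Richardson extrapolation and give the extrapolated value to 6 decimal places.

0.584877

Order 2 gives 2^r = 4 and 2^r − 1 = 3.
2^2×A(h/2) = 2.3409554332; minus A(h) gives 1.7546321140.
Extrapolated: 1.7546321140 / 3 = 0.5848773713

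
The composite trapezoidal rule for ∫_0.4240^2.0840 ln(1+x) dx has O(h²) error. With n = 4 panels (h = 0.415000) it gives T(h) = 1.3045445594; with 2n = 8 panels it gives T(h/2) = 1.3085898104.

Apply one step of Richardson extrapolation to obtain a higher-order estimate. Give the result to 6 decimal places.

1.309938

Leading term ∝ h^2; use weight 4 = 2^2.
4*1.3085898104 − 1.3045445594 = 3.9298146822
Denominator 4 − 1 = 3.
3.9298146822 ÷ 3 = 1.3099382274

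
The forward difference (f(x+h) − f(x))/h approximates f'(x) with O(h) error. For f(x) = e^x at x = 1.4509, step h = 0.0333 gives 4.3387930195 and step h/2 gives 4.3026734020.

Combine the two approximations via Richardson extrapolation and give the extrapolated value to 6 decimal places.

4.266554

r = 1, so 2^r = 2.
2*4.3026734020 = 8.6053468040; 8.6053468040 − 4.3387930195 = 4.2665537845
R = 4.2665537845/1 = 4.2665537845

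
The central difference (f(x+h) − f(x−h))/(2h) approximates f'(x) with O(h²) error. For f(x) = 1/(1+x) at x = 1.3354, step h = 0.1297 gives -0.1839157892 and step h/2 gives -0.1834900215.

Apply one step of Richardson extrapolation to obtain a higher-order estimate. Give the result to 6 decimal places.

r = 2, so 2^r = 4.
Weighted: (-0.7339600860) − (-0.1839157892) = -0.5500442968
R = (-0.5500442968)/3 = -0.1833480989
Shift from A(h/2): +0.0001419226.

-0.183348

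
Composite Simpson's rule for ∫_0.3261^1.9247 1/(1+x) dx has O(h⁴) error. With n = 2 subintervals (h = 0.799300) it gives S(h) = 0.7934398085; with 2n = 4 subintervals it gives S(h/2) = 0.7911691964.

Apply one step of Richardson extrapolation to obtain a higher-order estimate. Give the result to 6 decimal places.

0.791018

r = 4, so 2^r = 16.
Numerator 16 × A(h/2) − A(h) = 16 × 0.7911691964 − 0.7934398085 = 11.8652673339
Divide by 2^4 − 1 = 15.
Result: 0.7910178223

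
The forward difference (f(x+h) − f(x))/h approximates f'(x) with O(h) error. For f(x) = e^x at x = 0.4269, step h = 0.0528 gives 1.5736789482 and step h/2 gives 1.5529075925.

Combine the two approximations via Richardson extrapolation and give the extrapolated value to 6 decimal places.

1.532136

Method order is 1; weight 2^1 = 2.
Difference of the inputs: 1.5529075925 − 1.5736789482 = -0.0207713557
Divide by 2^1 − 1 = 1: (-0.0207713557)/1 = -0.0207713557
R = 1.5529075925 − 0.0207713557 = 1.5321362368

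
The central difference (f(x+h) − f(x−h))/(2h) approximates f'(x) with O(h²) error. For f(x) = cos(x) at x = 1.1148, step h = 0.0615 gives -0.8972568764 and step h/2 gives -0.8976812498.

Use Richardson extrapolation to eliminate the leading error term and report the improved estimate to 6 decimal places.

With r = 2 the leading error scales as h^2, so the weight is 2^2 = 4.
Numerator 4×A(h/2) − A(h) = 4×(-0.8976812498) − (-0.8972568764) = -2.6934681228
Extrapolated: (-2.6934681228) / 3 = -0.8978227076

-0.897823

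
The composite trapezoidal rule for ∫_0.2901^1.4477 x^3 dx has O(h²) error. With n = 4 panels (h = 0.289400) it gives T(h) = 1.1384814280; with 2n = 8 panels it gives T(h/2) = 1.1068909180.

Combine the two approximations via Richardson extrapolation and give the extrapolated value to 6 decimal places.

1.096361

The method has order 2: 2^2 = 4.
4·1.1068909180 = 4.4275636720; subtract 1.1384814280 → 3.2890822440
(4·1.1068909180 − 1.1384814280)/(4 − 1) = 1.0963607480
Correction |R − A(h/2)| = 1.053e-02; gap |A(h/2) − A(h)| = 3.159e-02.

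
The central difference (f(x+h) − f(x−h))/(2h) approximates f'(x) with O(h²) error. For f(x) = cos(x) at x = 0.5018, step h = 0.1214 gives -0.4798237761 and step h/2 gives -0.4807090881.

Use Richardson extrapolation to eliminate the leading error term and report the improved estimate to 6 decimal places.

-0.481004

The method has order 2: 2^2 = 4.
A(h/2) − A(h) = -0.4807090881 − (-0.4798237761) = -0.0008853120
Divide by 2^2 − 1 = 3: (-0.0008853120)/3 = -0.0002951040
R = A(h/2) + (A(h/2) − A(h))/3 = -0.4807090881 − 0.0002951040 = -0.4810041921
Shift from A(h/2): −0.0002951040.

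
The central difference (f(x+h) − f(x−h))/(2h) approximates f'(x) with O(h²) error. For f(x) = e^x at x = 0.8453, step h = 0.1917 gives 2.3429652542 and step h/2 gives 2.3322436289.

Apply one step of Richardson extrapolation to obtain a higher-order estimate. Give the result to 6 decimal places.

2.328670

Leading term ∝ h^2; use weight 4 = 2^2.
A(h/2) − A(h) = 2.3322436289 − 2.3429652542 = -0.0107216253
Correction (A(h/2) − A(h))/(4 − 1) = (-0.0107216253)/3 = -0.0035738751
R = 2.3322436289 − 0.0035738751 = 2.3286697538
Gap between inputs: 1.072e-02; correction applied: −0.0035738751.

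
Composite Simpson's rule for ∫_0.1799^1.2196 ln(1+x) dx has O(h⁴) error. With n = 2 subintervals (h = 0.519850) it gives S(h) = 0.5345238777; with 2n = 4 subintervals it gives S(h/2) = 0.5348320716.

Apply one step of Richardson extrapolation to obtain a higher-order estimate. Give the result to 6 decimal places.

Method order is 4; weight 2^4 = 16.
16 × 0.5348320716 = 8.5573131456; 8.5573131456 − 0.5345238777 = 8.0227892679
Divide by 2^4 − 1 = 15.
R = 8.0227892679/15 = 0.5348526179
Shift from A(h/2): +0.0000205463.

0.534853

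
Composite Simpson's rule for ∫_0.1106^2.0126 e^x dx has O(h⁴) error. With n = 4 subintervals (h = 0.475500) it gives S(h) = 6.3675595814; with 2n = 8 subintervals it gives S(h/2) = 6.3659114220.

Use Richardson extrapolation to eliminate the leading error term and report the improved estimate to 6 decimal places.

6.365802

r = 4, so 2^r = 16.
Weighted: 101.8545827520 − 6.3675595814 = 95.4870231706
Extrapolated: 95.4870231706 / 15 = 6.3658015447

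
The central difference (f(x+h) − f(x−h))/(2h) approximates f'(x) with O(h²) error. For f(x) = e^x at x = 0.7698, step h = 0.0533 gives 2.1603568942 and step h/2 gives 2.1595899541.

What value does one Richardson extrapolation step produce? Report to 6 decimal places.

r = 2, so 2^r = 4.
4 × 2.1595899541 = 8.6383598164; 8.6383598164 − 2.1603568942 = 6.4780029222
Divide by 2^2 − 1 = 3.
Extrapolated: 6.4780029222 / 3 = 2.1593343074
Gap between inputs: 7.669e-04; correction applied: −0.0002556467.

2.159334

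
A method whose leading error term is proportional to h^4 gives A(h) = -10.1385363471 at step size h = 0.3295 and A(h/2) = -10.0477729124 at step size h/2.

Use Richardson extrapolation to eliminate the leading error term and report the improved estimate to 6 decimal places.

The method has order 4: 2^4 = 16.
Top: 16(-10.0477729124) − (-10.1385363471) = -150.6258302513
Extrapolated: (-150.6258302513) / 15 = -10.0417220168

-10.041722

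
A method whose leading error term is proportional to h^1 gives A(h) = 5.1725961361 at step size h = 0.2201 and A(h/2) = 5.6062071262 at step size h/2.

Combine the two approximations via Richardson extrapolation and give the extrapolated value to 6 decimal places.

r = 1: numerator weight 2, denominator 1.
A(h/2) − A(h) = 5.6062071262 − 5.1725961361 = 0.4336109901
Correction (A(h/2) − A(h))/(2 − 1) = 0.4336109901/1 = 0.4336109901
R = A(h/2) + (A(h/2) − A(h))/1 = 5.6062071262 + 0.4336109901 = 6.0398181163
Gap between inputs: 4.336e-01; correction applied: +0.4336109901.

6.039818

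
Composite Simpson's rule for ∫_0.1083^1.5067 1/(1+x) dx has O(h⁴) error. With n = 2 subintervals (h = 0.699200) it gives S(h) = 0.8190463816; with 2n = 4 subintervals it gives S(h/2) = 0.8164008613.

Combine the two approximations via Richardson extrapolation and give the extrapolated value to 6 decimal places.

Error is O(h^4); halving h shrinks it by 2^4 = 16.
2^4×A(h/2) = 13.0624137808; minus A(h) gives 12.2433673992.
Extrapolated: 12.2433673992 / 15 = 0.8162244933

0.816224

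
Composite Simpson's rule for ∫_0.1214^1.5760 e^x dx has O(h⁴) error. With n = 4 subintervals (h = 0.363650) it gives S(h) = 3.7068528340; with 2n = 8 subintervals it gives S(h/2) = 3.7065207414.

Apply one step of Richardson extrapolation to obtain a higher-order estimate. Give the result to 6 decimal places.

Method order is 4; weight 2^4 = 16.
Difference of the inputs: 3.7065207414 − 3.7068528340 = -0.0003320926
Divide by 2^4 − 1 = 15: (-0.0003320926)/15 = -0.0000221395
R = 3.7065207414 − 0.0000221395 = 3.7064986019

3.706499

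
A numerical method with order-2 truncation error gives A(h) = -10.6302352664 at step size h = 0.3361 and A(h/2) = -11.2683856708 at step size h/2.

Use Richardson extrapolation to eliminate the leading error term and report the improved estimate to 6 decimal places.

-11.481102

With r = 2 the leading error scales as h^2, so the weight is 2^2 = 4.
Weighted: (-45.0735426832) − (-10.6302352664) = -34.4433074168
R = (-34.4433074168)/3 = -11.4811024723
Correction |R − A(h/2)| = 2.127e-01; gap |A(h/2) − A(h)| = 6.382e-01.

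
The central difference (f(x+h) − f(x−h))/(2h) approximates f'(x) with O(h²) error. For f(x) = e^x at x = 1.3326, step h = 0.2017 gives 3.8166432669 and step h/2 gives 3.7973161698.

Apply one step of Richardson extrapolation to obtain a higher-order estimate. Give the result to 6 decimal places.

Error is O(h^2); halving h shrinks it by 2^2 = 4.
Weighted: 15.1892646792 − 3.8166432669 = 11.3726214123
(4*3.7973161698 − 3.8166432669)/(4 − 1) = 3.7908738041

3.790874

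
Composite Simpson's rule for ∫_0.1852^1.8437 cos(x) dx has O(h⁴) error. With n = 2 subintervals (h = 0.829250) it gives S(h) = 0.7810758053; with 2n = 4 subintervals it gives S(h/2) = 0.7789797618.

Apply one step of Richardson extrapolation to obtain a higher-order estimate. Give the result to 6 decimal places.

0.778840

r = 4: numerator weight 16, denominator 15.
A(h/2) − A(h) = 0.7789797618 − 0.7810758053 = -0.0020960435
Correction (A(h/2) − A(h))/(16 − 1) = (-0.0020960435)/15 = -0.0001397362
R = 0.7789797618 − 0.0001397362 = 0.7788400256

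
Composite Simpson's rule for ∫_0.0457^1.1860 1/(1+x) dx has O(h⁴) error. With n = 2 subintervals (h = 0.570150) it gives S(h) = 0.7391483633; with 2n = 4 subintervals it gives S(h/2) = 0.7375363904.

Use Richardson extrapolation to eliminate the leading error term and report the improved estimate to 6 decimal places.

r = 4: numerator weight 16, denominator 15.
Top: 16(0.7375363904) − (0.7391483633) = 11.0614338831
Denominator 16 − 1 = 15.
Result: 0.7374289255

0.737429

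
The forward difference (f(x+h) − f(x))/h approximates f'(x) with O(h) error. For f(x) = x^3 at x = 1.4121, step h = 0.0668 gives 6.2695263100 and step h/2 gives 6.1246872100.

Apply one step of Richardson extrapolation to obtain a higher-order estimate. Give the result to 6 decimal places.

The method has order 1: 2^1 = 2.
2 × 6.1246872100 = 12.2493744200; 12.2493744200 − 6.2695263100 = 5.9798481100
Divide by 2^1 − 1 = 1.
So the Richardson estimate is 5.9798481100.
Gap between inputs: 1.448e-01; correction applied: −0.1448391000.

5.979848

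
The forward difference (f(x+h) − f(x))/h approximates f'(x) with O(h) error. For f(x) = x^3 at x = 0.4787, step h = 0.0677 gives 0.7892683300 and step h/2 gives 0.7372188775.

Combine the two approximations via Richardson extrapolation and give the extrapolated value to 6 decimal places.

r = 1: numerator weight 2, denominator 1.
2×0.7372188775 − 0.7892683300 = 0.6851694250
Denominator 2 − 1 = 1.
R = 0.6851694250/1 = 0.6851694250
Shift from A(h/2): −0.0520494525.

0.685169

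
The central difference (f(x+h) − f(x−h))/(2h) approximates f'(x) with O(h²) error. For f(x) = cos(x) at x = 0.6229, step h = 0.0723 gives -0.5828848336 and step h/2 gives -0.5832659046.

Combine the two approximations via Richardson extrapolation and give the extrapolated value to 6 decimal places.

-0.583393

The method has order 2: 2^2 = 4.
4*(-0.5832659046) = -2.3330636184; (-2.3330636184) − (-0.5828848336) = -1.7501787848
Divide by 2^2 − 1 = 3.
Extrapolated: (-1.7501787848) / 3 = -0.5833929283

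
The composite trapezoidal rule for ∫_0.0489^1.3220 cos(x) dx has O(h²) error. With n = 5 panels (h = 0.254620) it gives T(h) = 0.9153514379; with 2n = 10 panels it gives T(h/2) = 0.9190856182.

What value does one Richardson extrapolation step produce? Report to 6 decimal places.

Error is O(h^2); halving h shrinks it by 2^2 = 4.
4·0.9190856182 = 3.6763424728; subtract 0.9153514379 → 2.7609910349
(4·0.9190856182 − 0.9153514379)/(4 − 1) = 0.9203303450
Correction |R − A(h/2)| = 1.245e-03; gap |A(h/2) − A(h)| = 3.734e-03.

0.920330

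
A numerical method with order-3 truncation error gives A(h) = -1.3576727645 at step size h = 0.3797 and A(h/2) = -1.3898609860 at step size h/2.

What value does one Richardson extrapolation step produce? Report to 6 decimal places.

Leading term ∝ h^3; use weight 8 = 2^3.
8×(-1.3898609860) = -11.1188878880; (-11.1188878880) − (-1.3576727645) = -9.7612151235
Extrapolated: (-9.7612151235) / 7 = -1.3944593034
Shift from A(h/2): −0.0045983174.

-1.394459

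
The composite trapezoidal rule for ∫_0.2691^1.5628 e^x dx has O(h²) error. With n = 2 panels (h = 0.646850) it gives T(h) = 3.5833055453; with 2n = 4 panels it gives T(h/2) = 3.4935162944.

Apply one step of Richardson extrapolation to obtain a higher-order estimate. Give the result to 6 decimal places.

3.463587

Error is O(h^2); halving h shrinks it by 2^2 = 4.
4 × 3.4935162944 − 3.5833055453 = 10.3907596323
R = 10.3907596323/3 = 3.4635865441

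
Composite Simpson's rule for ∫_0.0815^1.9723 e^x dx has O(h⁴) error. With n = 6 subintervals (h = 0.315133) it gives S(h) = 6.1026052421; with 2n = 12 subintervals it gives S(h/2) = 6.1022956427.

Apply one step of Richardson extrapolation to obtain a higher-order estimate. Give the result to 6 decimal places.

With r = 4 the leading error scales as h^4, so the weight is 2^4 = 16.
16×6.1022956427 = 97.6367302832; 97.6367302832 − 6.1026052421 = 91.5341250411
R = 91.5341250411/15 = 6.1022750027

6.102275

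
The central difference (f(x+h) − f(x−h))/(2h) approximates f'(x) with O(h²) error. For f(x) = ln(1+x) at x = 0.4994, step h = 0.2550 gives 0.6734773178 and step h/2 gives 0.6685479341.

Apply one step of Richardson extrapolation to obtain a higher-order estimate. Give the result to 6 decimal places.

0.666905

Leading term ∝ h^2; use weight 4 = 2^2.
Numerator 4*A(h/2) − A(h) = 4*0.6685479341 − 0.6734773178 = 2.0007144186
2.0007144186 ÷ 3 = 0.6669048062
Shift from A(h/2): −0.0016431279.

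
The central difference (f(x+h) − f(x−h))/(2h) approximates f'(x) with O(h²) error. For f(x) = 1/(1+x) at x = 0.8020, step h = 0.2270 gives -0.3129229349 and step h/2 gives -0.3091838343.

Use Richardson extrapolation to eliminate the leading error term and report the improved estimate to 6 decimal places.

-0.307937

Order 2 gives 2^r = 4 and 2^r − 1 = 3.
2^2*A(h/2) = -1.2367353372; minus A(h) gives -0.9238124023.
(-0.9238124023) ÷ 3 = -0.3079374674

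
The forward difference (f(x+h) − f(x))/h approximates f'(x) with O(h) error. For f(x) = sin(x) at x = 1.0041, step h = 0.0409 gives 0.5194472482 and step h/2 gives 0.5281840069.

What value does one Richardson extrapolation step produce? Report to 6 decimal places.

r = 1: numerator weight 2, denominator 1.
Numerator 2×A(h/2) − A(h) = 2×0.5281840069 − 0.5194472482 = 0.5369207656
R = 0.5369207656/1 = 0.5369207656

0.536921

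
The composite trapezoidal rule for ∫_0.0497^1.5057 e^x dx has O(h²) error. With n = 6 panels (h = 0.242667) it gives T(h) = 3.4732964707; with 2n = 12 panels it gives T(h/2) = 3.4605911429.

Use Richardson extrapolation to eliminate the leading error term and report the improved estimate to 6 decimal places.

Leading term ∝ h^2; use weight 4 = 2^2.
Numerator 4·A(h/2) − A(h) = 4·3.4605911429 − 3.4732964707 = 10.3690681009
10.3690681009 ÷ 3 = 3.4563560336
Gap between inputs: 1.271e-02; correction applied: −0.0042351093.

3.456356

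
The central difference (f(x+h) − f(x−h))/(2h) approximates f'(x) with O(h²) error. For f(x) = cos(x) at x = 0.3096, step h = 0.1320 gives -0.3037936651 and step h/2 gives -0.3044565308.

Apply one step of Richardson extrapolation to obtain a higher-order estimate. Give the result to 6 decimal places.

-0.304677

Method order is 2; weight 2^2 = 4.
Numerator 4*A(h/2) − A(h) = 4*(-0.3044565308) − (-0.3037936651) = -0.9140324581
(-0.9140324581) ÷ 3 = -0.3046774860
Shift from A(h/2): −0.0002209552.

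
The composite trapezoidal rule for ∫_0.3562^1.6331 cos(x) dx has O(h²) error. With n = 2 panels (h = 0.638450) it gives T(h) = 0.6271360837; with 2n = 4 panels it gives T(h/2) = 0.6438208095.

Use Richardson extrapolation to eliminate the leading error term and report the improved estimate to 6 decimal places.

0.649382

r = 2: numerator weight 4, denominator 3.
Difference of the inputs: 0.6438208095 − 0.6271360837 = 0.0166847258
Divide by 2^2 − 1 = 3: 0.0166847258/3 = 0.0055615753
R = 0.6438208095 + 0.0055615753 = 0.6493823848
Correction |R − A(h/2)| = 5.562e-03; gap |A(h/2) − A(h)| = 1.668e-02.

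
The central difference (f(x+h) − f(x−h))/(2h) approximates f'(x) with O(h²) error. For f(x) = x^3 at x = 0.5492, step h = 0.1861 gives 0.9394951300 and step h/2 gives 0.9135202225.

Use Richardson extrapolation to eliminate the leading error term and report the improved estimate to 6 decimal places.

0.904862

The method has order 2: 2^2 = 4.
2^2 × A(h/2) = 3.6540808900; minus A(h) gives 2.7145857600.
(4 × 0.9135202225 − 0.9394951300)/(4 − 1) = 0.9048619200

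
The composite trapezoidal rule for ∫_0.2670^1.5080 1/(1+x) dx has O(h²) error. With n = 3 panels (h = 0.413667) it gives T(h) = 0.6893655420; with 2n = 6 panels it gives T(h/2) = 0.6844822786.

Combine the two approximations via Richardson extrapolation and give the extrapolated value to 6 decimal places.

0.682855

Error is O(h^2); halving h shrinks it by 2^2 = 4.
4 × 0.6844822786 = 2.7379291144; 2.7379291144 − 0.6893655420 = 2.0485635724
2.0485635724 ÷ 3 = 0.6828545241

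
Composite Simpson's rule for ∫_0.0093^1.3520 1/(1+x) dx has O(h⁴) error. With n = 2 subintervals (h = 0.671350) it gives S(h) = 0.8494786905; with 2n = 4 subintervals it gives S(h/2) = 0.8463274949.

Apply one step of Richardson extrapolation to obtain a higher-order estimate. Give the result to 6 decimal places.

Method order is 4; weight 2^4 = 16.
16*0.8463274949 = 13.5412399184; subtract 0.8494786905 → 12.6917612279
(16*0.8463274949 − 0.8494786905)/(16 − 1) = 0.8461174152
Correction |R − A(h/2)| = 2.101e-04; gap |A(h/2) − A(h)| = 3.151e-03.

0.846117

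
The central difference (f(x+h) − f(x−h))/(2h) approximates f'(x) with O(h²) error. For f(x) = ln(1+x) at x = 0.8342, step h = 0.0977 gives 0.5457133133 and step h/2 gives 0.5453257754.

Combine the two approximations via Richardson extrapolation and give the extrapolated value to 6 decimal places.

Error is O(h^2); halving h shrinks it by 2^2 = 4.
Difference of the inputs: 0.5453257754 − 0.5457133133 = -0.0003875379
Divide by 2^2 − 1 = 3: (-0.0003875379)/3 = -0.0001291793
R = A(h/2) + (A(h/2) − A(h))/3 = 0.5453257754 − 0.0001291793 = 0.5451965961

0.545197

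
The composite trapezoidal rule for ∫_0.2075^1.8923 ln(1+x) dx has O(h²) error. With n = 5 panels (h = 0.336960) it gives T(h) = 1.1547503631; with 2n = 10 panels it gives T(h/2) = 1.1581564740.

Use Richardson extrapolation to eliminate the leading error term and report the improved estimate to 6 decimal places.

1.159292

Leading term ∝ h^2; use weight 4 = 2^2.
4×1.1581564740 = 4.6326258960; 4.6326258960 − 1.1547503631 = 3.4778755329
Denominator 4 − 1 = 3.
Extrapolated: 3.4778755329 / 3 = 1.1592918443
Gap between inputs: 3.406e-03; correction applied: +0.0011353703.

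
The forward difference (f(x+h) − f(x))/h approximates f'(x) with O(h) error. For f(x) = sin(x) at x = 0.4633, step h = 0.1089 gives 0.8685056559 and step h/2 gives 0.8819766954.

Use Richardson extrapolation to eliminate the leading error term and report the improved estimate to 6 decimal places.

0.895448

Method order is 1; weight 2^1 = 2.
2*0.8819766954 − 0.8685056559 = 0.8954477349
Denominator 2 − 1 = 1.
0.8954477349 ÷ 1 = 0.8954477349
Shift from A(h/2): +0.0134710395.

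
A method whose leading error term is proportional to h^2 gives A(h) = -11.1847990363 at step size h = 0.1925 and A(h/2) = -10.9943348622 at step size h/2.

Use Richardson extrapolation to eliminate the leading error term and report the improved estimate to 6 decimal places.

-10.930847

Leading term ∝ h^2; use weight 4 = 2^2.
2^2·A(h/2) = -43.9773394488; minus A(h) gives -32.7925404125.
Divide by 2^2 − 1 = 3.
Result: -10.9308468042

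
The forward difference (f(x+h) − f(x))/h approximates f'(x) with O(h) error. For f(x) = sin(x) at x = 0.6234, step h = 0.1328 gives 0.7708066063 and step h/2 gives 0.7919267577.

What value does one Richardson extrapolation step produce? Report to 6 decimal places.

Order 1 gives 2^r = 2 and 2^r − 1 = 1.
Top: 2(0.7919267577) − (0.7708066063) = 0.8130469091
Divide by 2^1 − 1 = 1.
Result: 0.8130469091

0.813047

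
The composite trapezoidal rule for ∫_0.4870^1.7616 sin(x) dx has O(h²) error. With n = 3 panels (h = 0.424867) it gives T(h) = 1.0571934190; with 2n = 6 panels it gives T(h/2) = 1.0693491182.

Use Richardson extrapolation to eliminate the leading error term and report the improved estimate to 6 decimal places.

Order 2 gives 2^r = 4 and 2^r − 1 = 3.
Numerator 4×A(h/2) − A(h) = 4×1.0693491182 − 1.0571934190 = 3.2202030538
Extrapolated: 3.2202030538 / 3 = 1.0734010179

1.073401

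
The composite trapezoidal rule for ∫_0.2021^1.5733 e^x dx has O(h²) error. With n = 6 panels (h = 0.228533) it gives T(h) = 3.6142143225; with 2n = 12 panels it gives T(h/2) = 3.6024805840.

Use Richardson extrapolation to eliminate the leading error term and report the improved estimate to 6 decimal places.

3.598569

Leading term ∝ h^2; use weight 4 = 2^2.
4·3.6024805840 = 14.4099223360; 14.4099223360 − 3.6142143225 = 10.7957080135
Extrapolated: 10.7957080135 / 3 = 3.5985693378
Gap between inputs: 1.173e-02; correction applied: −0.0039112462.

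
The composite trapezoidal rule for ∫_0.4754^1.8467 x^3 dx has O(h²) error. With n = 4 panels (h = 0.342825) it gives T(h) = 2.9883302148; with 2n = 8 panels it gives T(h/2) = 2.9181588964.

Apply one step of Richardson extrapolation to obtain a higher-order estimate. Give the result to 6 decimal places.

The method has order 2: 2^2 = 4.
Difference of the inputs: 2.9181588964 − 2.9883302148 = -0.0701713184
Correction (A(h/2) − A(h))/(4 − 1) = (-0.0701713184)/3 = -0.0233904395
R = 2.9181588964 − 0.0233904395 = 2.8947684569

2.894768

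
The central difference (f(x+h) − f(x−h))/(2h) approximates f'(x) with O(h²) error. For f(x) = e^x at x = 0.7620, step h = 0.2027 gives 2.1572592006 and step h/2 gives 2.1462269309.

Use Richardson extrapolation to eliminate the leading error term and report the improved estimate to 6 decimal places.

2.142550

Order 2 gives 2^r = 4 and 2^r − 1 = 3.
Numerator 4×A(h/2) − A(h) = 4×2.1462269309 − 2.1572592006 = 6.4276485230
Extrapolated: 6.4276485230 / 3 = 2.1425495077
Shift from A(h/2): −0.0036774232.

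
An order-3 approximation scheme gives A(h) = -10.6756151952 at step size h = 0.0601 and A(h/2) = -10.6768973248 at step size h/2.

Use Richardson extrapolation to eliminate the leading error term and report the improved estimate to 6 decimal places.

-10.677080

With r = 3 the leading error scales as h^3, so the weight is 2^3 = 8.
Numerator 8·A(h/2) − A(h) = 8·(-10.6768973248) − (-10.6756151952) = -74.7395634032
Divide by 2^3 − 1 = 7.
So the Richardson estimate is -10.6770804862.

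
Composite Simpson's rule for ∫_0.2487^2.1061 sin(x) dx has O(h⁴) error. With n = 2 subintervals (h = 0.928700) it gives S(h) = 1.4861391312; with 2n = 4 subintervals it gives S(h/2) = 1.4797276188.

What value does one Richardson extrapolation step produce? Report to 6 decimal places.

1.479300

Leading term ∝ h^4; use weight 16 = 2^4.
Numerator 16·A(h/2) − A(h) = 16·1.4797276188 − 1.4861391312 = 22.1895027696
(16·1.4797276188 − 1.4861391312)/(16 − 1) = 1.4793001846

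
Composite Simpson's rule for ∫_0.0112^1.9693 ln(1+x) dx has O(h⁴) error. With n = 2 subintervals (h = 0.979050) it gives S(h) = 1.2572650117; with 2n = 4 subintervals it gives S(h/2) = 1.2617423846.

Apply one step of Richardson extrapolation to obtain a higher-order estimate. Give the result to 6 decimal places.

Method order is 4; weight 2^4 = 16.
A(h/2) − A(h) = 1.2617423846 − 1.2572650117 = 0.0044773729
Correction (A(h/2) − A(h))/(16 − 1) = 0.0044773729/15 = 0.0002984915
R = 1.2617423846 + 0.0002984915 = 1.2620408761

1.262041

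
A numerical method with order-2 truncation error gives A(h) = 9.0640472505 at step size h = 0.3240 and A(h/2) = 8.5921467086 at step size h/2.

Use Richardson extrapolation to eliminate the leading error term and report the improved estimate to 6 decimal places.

The method has order 2: 2^2 = 4.
Difference of the inputs: 8.5921467086 − 9.0640472505 = -0.4719005419
Divide by 2^2 − 1 = 3: (-0.4719005419)/3 = -0.1573001806
R = A(h/2) + (A(h/2) − A(h))/3 = 8.5921467086 − 0.1573001806 = 8.4348465280

8.434847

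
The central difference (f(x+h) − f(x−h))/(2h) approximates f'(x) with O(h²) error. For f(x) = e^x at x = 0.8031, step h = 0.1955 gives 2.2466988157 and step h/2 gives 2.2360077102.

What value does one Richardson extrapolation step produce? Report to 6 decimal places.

r = 2, so 2^r = 4.
Weighted: 8.9440308408 − 2.2466988157 = 6.6973320251
6.6973320251 ÷ 3 = 2.2324440084

2.232444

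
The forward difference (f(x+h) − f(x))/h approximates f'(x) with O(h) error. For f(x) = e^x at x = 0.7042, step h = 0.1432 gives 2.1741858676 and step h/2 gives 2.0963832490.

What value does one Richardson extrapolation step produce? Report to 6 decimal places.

2.018581

The method has order 1: 2^1 = 2.
2×2.0963832490 = 4.1927664980; 4.1927664980 − 2.1741858676 = 2.0185806304
2.0185806304 ÷ 1 = 2.0185806304
Shift from A(h/2): −0.0778026186.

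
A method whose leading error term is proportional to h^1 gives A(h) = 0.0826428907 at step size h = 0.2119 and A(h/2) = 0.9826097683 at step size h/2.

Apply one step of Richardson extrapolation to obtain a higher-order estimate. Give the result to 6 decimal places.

With r = 1 the leading error scales as h^1, so the weight is 2^1 = 2.
2×0.9826097683 = 1.9652195366; subtract 0.0826428907 → 1.8825766459
Divide by 2^1 − 1 = 1.
Result: 1.8825766459

1.882577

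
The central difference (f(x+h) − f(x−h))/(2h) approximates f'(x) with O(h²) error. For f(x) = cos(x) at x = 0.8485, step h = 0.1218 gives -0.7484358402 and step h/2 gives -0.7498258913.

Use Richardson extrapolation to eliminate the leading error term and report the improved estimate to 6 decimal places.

-0.750289

Order 2 gives 2^r = 4 and 2^r − 1 = 3.
4 × (-0.7498258913) − (-0.7484358402) = -2.2508677250
Divide by 2^2 − 1 = 3.
So the Richardson estimate is -0.7502892417.
Gap between inputs: 1.390e-03; correction applied: −0.0004633504.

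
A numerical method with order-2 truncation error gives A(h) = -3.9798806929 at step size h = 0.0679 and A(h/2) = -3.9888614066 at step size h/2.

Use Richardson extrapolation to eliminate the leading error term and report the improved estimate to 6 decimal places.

r = 2, so 2^r = 4.
A(h/2) − A(h) = -3.9888614066 − (-3.9798806929) = -0.0089807137
Correction (A(h/2) − A(h))/(4 − 1) = (-0.0089807137)/3 = -0.0029935712
R = -3.9888614066 − 0.0029935712 = -3.9918549778
Gap between inputs: 8.981e-03; correction applied: −0.0029935712.

-3.991855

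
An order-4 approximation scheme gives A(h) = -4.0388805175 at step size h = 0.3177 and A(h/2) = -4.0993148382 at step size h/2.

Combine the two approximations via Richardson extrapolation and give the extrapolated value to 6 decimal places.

-4.103344

The method has order 4: 2^4 = 16.
16 × (-4.0993148382) = -65.5890374112; subtract (-4.0388805175) → -61.5501568937
Divide by 2^4 − 1 = 15.
(16 × (-4.0993148382) − (-4.0388805175))/(16 − 1) = -4.1033437929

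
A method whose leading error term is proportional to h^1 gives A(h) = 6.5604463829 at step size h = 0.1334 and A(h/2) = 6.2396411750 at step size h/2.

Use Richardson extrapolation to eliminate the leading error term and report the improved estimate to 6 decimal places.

r = 1: numerator weight 2, denominator 1.
2×6.2396411750 = 12.4792823500; 12.4792823500 − 6.5604463829 = 5.9188359671
R = 5.9188359671/1 = 5.9188359671

5.918836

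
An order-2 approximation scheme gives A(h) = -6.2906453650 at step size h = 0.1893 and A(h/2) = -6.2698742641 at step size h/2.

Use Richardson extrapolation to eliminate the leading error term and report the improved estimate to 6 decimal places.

-6.262951

The method has order 2: 2^2 = 4.
Top: 4(-6.2698742641) − (-6.2906453650) = -18.7888516914
(4·(-6.2698742641) − (-6.2906453650))/(4 − 1) = -6.2629505638
Correction |R − A(h/2)| = 6.924e-03; gap |A(h/2) − A(h)| = 2.077e-02.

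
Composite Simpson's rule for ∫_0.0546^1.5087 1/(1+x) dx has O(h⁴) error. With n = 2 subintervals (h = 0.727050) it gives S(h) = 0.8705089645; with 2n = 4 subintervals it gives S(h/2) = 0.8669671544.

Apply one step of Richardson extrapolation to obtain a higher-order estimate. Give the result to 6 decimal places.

0.866731

Order 4 gives 2^r = 16 and 2^r − 1 = 15.
Weighted: 13.8714744704 − 0.8705089645 = 13.0009655059
Extrapolated: 13.0009655059 / 15 = 0.8667310337
Correction |R − A(h/2)| = 2.361e-04; gap |A(h/2) − A(h)| = 3.542e-03.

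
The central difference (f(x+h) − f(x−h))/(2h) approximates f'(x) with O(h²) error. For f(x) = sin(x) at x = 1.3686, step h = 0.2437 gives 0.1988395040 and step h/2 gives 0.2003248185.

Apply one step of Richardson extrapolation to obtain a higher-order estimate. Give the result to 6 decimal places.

The method has order 2: 2^2 = 4.
4·0.2003248185 = 0.8012992740; subtract 0.1988395040 → 0.6024597700
Extrapolated: 0.6024597700 / 3 = 0.2008199233

0.200820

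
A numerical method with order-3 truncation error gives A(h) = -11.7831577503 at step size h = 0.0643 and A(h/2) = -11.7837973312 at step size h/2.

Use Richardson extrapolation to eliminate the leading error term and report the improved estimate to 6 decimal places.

The method has order 3: 2^3 = 8.
8×(-11.7837973312) − (-11.7831577503) = -82.4872208993
(8×(-11.7837973312) − (-11.7831577503))/(8 − 1) = -11.7838886999
Gap between inputs: 6.396e-04; correction applied: −0.0000913687.

-11.783889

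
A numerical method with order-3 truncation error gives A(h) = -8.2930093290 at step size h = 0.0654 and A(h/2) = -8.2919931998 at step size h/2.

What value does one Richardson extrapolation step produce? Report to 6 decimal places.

-8.291848

r = 3: numerator weight 8, denominator 7.
8*(-8.2919931998) − (-8.2930093290) = -58.0429362694
(8*(-8.2919931998) − (-8.2930093290))/(8 − 1) = -8.2918480385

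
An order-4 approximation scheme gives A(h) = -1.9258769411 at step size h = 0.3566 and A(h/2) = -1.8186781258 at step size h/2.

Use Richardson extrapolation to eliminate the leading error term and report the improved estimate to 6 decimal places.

r = 4: numerator weight 16, denominator 15.
Weighted: (-29.0988500128) − (-1.9258769411) = -27.1729730717
R = (-27.1729730717)/15 = -1.8115315381
Correction |R − A(h/2)| = 7.147e-03; gap |A(h/2) − A(h)| = 1.072e-01.

-1.811532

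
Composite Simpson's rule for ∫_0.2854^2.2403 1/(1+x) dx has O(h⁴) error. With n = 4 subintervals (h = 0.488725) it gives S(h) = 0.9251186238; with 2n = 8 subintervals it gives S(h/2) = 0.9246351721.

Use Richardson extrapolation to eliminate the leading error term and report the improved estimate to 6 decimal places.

0.924603

With r = 4 the leading error scales as h^4, so the weight is 2^4 = 16.
2^4·A(h/2) = 14.7941627536; minus A(h) gives 13.8690441298.
Divide by 2^4 − 1 = 15.
13.8690441298 ÷ 15 = 0.9246029420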